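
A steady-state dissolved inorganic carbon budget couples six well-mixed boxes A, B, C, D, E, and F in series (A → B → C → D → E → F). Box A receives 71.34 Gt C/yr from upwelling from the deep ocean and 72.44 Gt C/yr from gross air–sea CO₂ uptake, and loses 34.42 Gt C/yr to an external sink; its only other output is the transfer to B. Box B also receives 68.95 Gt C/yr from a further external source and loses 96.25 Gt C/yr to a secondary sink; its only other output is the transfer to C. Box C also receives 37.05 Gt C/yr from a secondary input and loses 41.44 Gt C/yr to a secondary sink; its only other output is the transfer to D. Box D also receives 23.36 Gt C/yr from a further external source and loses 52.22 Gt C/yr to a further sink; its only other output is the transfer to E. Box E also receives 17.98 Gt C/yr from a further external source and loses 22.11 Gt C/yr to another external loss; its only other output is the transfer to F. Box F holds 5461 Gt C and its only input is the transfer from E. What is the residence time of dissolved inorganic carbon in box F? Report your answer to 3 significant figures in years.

122 yr

Box A: F(A→B) = (71.34 + 72.44) − 34.42 = 109.36 Gt C/yr.
Box B: F(B→C) = (109.36 + 68.95) − 96.25 = 82.060 Gt C/yr.
Box C: F(C→D) = (82.060 + 37.05) − 41.44 = 77.670 Gt C/yr.
Box D: F(D→E) = (77.670 + 23.36) − 52.22 = 48.810 Gt C/yr.
Box E: F(E→F) = (48.810 + 17.98) − 22.11 = 44.680 Gt C/yr.
Box F throughput = its input = 44.680 Gt C/yr; τ = 5461 / 44.680 = 122.2 yr.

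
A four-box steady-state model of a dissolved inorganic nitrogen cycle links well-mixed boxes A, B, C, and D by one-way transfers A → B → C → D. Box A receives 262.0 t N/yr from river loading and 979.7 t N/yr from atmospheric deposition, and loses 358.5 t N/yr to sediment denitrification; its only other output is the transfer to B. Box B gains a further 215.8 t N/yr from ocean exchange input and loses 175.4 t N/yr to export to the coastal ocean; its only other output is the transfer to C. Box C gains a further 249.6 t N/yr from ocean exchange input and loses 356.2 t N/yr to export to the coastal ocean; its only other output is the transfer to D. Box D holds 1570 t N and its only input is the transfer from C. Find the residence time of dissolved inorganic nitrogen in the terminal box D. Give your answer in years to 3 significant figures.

1.92 yr

Box A: F(A→B) = (262.0 + 979.7) − 358.5 = 883.20 t N/yr.
Box B: F(B→C) = (883.20 + 215.8) − 175.4 = 923.60 t N/yr.
Box C: F(C→D) = (923.60 + 249.6) − 356.2 = 817.00 t N/yr.
Box D throughput = its input = 817.00 t N/yr; τ = 1570 / 817.00 = 1.922 yr.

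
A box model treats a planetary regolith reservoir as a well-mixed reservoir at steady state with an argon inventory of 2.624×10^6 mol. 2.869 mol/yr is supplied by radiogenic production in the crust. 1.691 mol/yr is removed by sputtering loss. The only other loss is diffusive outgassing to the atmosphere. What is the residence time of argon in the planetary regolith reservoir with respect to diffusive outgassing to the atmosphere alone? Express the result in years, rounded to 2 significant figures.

2.2×10^6 yr

At steady state ΣF_in = ΣF_out.
ΣF_in = 2.8690 mol/yr.
Diffusive outgassing to the atmosphere flux = ΣF_in − (1.691) = 2.8690 − 1.691 = 1.178 mol/yr.
τ = M / F = 2.624×10^6 / 1.178 = 2.228×10^6 yr.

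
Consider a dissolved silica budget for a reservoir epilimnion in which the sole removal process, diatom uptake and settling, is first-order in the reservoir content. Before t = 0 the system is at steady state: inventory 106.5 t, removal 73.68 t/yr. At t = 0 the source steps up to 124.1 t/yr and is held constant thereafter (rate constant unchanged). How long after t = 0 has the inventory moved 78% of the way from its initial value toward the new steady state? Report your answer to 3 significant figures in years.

τ = M₀/F₀ = 106.5/73.68 = 1.445 yr.
The remaining gap fraction is e^(−t/τ); 78% covered ⇒ e^(−t/τ) = 0.220.
t = −τ ln(0.220) = 1.445 × 1.514 = 2.189 yr.

2.19 yr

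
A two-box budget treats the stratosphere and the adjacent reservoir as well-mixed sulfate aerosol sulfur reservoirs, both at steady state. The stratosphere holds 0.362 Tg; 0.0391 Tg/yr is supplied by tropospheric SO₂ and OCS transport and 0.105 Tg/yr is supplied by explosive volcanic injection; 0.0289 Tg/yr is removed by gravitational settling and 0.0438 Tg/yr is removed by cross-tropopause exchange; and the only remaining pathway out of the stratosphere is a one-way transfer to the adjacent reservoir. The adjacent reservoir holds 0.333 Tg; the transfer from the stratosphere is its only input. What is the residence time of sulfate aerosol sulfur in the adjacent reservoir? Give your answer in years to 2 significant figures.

Balance the stratosphere: ΣF_in = 0.0391 + 0.105 = 0.14410 Tg/yr.
Transfer to the adjacent reservoir = ΣF_in − (0.0289 + 0.0438) = 0.071400 Tg/yr.
At steady state the output of the adjacent reservoir equals its input, 0.071400 Tg/yr.
τ = M / F = 0.333 / 0.071400 = 4.664 yr.

4.7 yr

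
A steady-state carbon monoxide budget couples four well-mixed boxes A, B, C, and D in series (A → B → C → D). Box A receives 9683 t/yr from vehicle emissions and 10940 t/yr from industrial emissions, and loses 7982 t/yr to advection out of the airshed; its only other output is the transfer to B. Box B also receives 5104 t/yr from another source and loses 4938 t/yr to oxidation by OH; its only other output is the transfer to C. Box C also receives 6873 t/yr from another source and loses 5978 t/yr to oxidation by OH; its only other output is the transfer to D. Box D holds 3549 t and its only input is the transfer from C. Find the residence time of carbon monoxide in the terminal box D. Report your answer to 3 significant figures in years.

0.259 yr

Box A: F(A→B) = (9683 + 10940) − 7982 = 12641 t/yr.
Box B: F(B→C) = (12641 + 5104) − 4938 = 12807 t/yr.
Box C: F(C→D) = (12807 + 6873) − 5978 = 13702 t/yr.
Box D throughput = its input = 13702 t/yr; τ = 3549 / 13702 = 0.2590 yr.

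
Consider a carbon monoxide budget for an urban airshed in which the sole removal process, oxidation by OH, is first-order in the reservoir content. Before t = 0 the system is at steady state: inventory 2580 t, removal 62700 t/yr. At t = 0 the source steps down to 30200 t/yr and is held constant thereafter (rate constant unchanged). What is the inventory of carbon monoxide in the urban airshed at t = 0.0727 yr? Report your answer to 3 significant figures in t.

1470 t

Residence time τ = M₀/F₀ = 0.04115 yr. The eventual steady state is M_∞ = M₀·(F₁/F₀) = 2580 × 30200/62700 = 1242.7 t.
The anomaly ΔM(t) = M(t) − M_∞ decays as ΔM₀·e^(−t/τ) with ΔM₀ = 2580 − 1242.7 = 1337 t.
At t = 0.0727 yr, e^(−t/τ) = e^(−1.767) = 0.1709, so ΔM = 228.5 t and M = 1242.7 + 228.5 = 1471.2 t.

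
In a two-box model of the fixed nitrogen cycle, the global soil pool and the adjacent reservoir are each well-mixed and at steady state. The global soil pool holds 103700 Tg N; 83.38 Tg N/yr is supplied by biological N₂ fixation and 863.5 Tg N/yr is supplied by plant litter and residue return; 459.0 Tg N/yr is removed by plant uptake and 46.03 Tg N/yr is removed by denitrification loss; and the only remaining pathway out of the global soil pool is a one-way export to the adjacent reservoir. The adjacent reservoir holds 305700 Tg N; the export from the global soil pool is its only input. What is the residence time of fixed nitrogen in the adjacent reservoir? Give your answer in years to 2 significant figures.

690 yr

Balance the global soil pool: ΣF_in = 83.38 + 863.5 = 946.88 Tg N/yr.
Export to the adjacent reservoir = ΣF_in − (459.0 + 46.03) = 441.85 Tg N/yr.
At steady state the output of the adjacent reservoir equals its input, 441.85 Tg N/yr.
τ = M / F = 305700 / 441.85 = 691.9 yr.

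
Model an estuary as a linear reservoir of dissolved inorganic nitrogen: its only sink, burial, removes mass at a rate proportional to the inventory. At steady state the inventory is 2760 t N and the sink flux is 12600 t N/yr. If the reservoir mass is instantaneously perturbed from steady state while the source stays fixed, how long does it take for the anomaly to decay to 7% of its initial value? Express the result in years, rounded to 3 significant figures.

For a linear reservoir the anomaly decays as exp(−t/τ) with τ = M/F = 2760/12600 = 0.2190 yr.
exp(−t/τ) = 0.07 ⇒ t = −τ ln(0.07) = 0.2190 × 2.659 = 0.5825 yr.

0.583 yr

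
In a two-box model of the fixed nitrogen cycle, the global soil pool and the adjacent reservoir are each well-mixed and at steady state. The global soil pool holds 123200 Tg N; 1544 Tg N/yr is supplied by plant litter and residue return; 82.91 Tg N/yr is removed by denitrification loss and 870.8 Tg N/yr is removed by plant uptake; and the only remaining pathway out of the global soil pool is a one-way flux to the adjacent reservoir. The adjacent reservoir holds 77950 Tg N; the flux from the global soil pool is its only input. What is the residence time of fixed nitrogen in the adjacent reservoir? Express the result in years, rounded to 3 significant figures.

Balance the global soil pool: ΣF_in = 1544.0 Tg N/yr.
Flux to the adjacent reservoir = ΣF_in − (82.91 + 870.8) = 590.29 Tg N/yr.
At steady state the output of the adjacent reservoir equals its input, 590.29 Tg N/yr.
τ = M / F = 77950 / 590.29 = 132.1 yr.

132 yr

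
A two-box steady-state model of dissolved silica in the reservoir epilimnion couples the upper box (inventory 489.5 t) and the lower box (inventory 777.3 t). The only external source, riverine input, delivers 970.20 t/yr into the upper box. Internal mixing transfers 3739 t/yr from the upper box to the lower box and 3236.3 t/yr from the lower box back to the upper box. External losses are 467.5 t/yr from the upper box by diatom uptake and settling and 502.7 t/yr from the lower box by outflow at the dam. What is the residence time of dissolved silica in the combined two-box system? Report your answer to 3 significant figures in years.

For the system as a whole, the A↔B exchange is internal and contributes nothing to the throughput; only the external sinks remove mass.
M_total = 489.5 + 777.3 = 1266.8 t.
ΣF_external_out = 467.5 + 502.7 = 970.20 t/yr.
τ = M_total / ΣF_ext = 1266.8 / 970.20 = 1.306 yr.

1.31 yr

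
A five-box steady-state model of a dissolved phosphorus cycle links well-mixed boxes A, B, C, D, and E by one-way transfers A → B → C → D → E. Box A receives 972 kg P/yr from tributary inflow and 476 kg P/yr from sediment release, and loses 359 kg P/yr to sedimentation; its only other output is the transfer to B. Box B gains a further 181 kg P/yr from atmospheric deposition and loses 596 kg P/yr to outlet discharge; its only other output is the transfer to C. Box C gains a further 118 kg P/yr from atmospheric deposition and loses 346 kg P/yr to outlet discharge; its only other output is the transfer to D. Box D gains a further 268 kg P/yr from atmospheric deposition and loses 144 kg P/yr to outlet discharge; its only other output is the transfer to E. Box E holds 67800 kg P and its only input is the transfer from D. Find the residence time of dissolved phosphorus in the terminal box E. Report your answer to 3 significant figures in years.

Box A: F(A→B) = (972 + 476) − 359 = 1089.0 kg P/yr.
Box B: F(B→C) = (1089.0 + 181) − 596 = 674.00 kg P/yr.
Box C: F(C→D) = (674.00 + 118) − 346 = 446.00 kg P/yr.
Box D: F(D→E) = (446.00 + 268) − 144 = 570.00 kg P/yr.
Box E throughput = its input = 570.00 kg P/yr; τ = 67800 / 570.00 = 118.9 yr.

119 yr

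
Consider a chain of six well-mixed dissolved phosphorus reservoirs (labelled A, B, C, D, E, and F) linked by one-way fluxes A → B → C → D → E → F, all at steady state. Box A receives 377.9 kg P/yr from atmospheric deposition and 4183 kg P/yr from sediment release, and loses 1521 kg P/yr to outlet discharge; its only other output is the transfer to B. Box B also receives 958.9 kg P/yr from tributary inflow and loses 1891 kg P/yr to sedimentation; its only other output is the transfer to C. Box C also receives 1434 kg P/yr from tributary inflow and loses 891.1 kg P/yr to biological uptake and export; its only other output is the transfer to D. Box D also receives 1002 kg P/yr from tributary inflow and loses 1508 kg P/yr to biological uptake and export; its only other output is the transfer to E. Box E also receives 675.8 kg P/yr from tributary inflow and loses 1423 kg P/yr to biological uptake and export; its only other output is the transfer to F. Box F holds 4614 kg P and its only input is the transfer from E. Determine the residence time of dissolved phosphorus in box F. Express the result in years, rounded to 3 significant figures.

3.30 yr

Box A: F(A→B) = (377.9 + 4183) − 1521 = 3039.9 kg P/yr.
Box B: F(B→C) = (3039.9 + 958.9) − 1891 = 2107.8 kg P/yr.
Box C: F(C→D) = (2107.8 + 1434) − 891.1 = 2650.7 kg P/yr.
Box D: F(D→E) = (2650.7 + 1002) − 1508 = 2144.7 kg P/yr.
Box E: F(E→F) = (2144.7 + 675.8) − 1423 = 1397.5 kg P/yr.
Box F throughput = its input = 1397.5 kg P/yr; τ = 4614 / 1397.5 = 3.302 yr.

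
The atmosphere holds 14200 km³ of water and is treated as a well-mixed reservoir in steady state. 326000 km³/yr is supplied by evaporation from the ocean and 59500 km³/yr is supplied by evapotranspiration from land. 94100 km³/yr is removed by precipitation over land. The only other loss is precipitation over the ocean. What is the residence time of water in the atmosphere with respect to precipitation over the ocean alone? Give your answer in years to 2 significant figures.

At steady state ΣF_in = ΣF_out.
ΣF_in = 326000 + 59500 = 385500 km³/yr.
Precipitation over the ocean flux = ΣF_in − (94100) = 385500 − 94100 = 291400 km³/yr.
τ = M / F = 14200 / 291400 = 0.04873 yr.

0.049 yr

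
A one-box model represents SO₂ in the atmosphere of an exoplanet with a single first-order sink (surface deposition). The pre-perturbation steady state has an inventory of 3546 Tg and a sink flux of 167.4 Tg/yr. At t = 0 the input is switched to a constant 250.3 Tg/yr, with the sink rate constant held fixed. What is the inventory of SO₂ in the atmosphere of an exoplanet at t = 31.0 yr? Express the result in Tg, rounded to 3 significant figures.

4900 Tg

Residence time τ = M₀/F₀ = 21.18 yr. The eventual steady state is M_∞ = M₀·(F₁/F₀) = 3546 × 250.3/167.4 = 5302.1 Tg.
The anomaly ΔM(t) = M(t) − M_∞ decays as ΔM₀·e^(−t/τ) with ΔM₀ = 3546 − 5302.1 = −1756 Tg.
At t = 31.0 yr, e^(−t/τ) = e^(−1.463) = 0.2314, so ΔM = −406.4 Tg and M = 5302.1 − 406.4 = 4895.6 Tg.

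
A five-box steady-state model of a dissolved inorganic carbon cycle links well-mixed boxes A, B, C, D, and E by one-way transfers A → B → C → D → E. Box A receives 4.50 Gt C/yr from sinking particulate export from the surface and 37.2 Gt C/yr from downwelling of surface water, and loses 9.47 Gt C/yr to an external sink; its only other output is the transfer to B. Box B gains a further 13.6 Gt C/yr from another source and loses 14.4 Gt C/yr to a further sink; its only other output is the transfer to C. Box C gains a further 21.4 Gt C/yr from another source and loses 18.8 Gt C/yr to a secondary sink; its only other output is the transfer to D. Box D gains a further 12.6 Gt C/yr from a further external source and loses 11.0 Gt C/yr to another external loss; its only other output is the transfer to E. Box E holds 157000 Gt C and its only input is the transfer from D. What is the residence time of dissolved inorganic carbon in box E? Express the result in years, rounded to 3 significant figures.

Box A: F(A→B) = (4.50 + 37.2) − 9.47 = 32.230 Gt C/yr.
Box B: F(B→C) = (32.230 + 13.6) − 14.4 = 31.430 Gt C/yr.
Box C: F(C→D) = (31.430 + 21.4) − 18.8 = 34.030 Gt C/yr.
Box D: F(D→E) = (34.030 + 12.6) − 11.0 = 35.630 Gt C/yr.
Box E throughput = its input = 35.630 Gt C/yr; τ = 157000 / 35.630 = 4406 yr.

4410 yr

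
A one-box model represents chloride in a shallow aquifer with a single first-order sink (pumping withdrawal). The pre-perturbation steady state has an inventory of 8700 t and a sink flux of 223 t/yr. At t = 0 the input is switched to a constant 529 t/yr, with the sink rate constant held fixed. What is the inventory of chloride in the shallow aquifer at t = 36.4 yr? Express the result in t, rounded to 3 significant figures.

τ = M₀/F₀ = 8700/223 = 39.01 yr; rate constant k = 1/τ.
New steady state M_∞ = F₁/k = F₁·τ = 529 × 39.01 = 20638 t.
M(t) = M_∞ + (M₀ − M_∞)·e^(−t/τ); t/τ = 36.4/39.01 = 0.9330, so e^(−t/τ) = 0.3934.
M(t) = 20638 − 11940 × 0.3934 = 15942 t.

15900 t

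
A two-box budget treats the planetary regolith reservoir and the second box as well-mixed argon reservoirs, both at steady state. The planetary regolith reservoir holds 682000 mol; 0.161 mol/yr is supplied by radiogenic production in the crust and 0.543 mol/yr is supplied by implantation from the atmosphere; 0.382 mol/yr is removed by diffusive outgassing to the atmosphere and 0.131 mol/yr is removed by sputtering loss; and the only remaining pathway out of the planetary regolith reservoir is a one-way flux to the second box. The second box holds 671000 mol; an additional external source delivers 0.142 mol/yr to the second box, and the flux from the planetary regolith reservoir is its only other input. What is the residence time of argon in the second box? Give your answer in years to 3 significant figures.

2.02×10^6 yr

Balance the planetary regolith reservoir: ΣF_in = 0.161 + 0.543 = 0.70400 mol/yr.
Flux to the second box = ΣF_in − (0.382 + 0.131) = 0.19100 mol/yr.
Total input to the second box = 0.19100 + 0.142 = 0.33300 mol/yr; at steady state this equals its total output.
τ = M / F = 671000 / 0.33300 = 2.015×10^6 yr.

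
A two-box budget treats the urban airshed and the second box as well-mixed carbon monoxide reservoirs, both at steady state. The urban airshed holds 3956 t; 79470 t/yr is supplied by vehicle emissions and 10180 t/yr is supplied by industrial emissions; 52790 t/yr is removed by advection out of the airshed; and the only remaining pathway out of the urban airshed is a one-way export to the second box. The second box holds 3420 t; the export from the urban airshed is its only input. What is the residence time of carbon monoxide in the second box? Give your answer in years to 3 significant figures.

Balance the urban airshed: ΣF_in = 79470 + 10180 = 89650 t/yr.
Export to the second box = ΣF_in − (52790) = 36860 t/yr.
At steady state the output of the second box equals its input, 36860 t/yr.
τ = M / F = 3420 / 36860 = 0.09278 yr.

0.0928 yr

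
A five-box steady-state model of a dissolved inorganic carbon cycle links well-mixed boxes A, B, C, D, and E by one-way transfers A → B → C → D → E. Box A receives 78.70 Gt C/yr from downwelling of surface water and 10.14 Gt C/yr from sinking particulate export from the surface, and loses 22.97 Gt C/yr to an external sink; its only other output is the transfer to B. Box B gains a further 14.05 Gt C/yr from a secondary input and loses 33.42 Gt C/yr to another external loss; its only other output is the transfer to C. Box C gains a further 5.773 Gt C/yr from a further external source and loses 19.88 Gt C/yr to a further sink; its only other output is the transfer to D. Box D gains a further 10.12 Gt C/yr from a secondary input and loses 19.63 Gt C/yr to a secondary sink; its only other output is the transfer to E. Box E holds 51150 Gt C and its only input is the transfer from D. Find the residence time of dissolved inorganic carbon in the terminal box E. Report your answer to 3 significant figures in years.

Box A: F(A→B) = (78.70 + 10.14) − 22.97 = 65.870 Gt C/yr.
Box B: F(B→C) = (65.870 + 14.05) − 33.42 = 46.500 Gt C/yr.
Box C: F(C→D) = (46.500 + 5.773) − 19.88 = 32.393 Gt C/yr.
Box D: F(D→E) = (32.393 + 10.12) − 19.63 = 22.883 Gt C/yr.
Box E throughput = its input = 22.883 Gt C/yr; τ = 51150 / 22.883 = 2235 yr.

2240 yr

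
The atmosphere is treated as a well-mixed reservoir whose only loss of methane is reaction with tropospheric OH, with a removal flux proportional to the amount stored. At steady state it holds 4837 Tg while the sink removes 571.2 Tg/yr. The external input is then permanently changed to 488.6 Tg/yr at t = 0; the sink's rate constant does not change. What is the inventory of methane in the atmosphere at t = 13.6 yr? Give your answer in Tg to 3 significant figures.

τ = M₀/F₀ = 4837/571.2 = 8.468 yr; rate constant k = 1/τ.
New steady state M_∞ = F₁/k = F₁·τ = 488.6 × 8.468 = 4137.5 Tg.
M(t) = M_∞ + (M₀ − M_∞)·e^(−t/τ); t/τ = 13.6/8.468 = 1.606, so e^(−t/τ) = 0.2007.
M(t) = 4137.5 + 699.5 × 0.2007 = 4277.9 Tg.

4280 Tg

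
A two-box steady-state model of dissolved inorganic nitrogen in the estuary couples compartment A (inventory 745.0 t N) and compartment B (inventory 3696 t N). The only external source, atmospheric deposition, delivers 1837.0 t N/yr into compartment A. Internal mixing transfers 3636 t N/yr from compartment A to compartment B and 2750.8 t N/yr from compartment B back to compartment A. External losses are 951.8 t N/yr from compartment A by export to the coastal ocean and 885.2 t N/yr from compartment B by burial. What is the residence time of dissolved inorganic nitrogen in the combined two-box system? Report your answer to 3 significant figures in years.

For the system as a whole, the A↔B exchange is internal and contributes nothing to the throughput; only the external sinks remove mass.
M_total = 745.0 + 3696 = 4441.0 t N.
ΣF_external_out = 951.8 + 885.2 = 1837.0 t N/yr.
τ = M_total / ΣF_ext = 4441.0 / 1837.0 = 2.418 yr.

2.42 yr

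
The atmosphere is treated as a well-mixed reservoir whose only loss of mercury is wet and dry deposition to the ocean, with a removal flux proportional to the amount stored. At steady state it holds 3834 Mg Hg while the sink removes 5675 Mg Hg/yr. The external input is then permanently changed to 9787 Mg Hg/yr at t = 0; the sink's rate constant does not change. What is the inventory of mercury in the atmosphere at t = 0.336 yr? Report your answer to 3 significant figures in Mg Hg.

4920 Mg Hg

Residence time τ = M₀/F₀ = 0.6756 yr. The eventual steady state is M_∞ = M₀·(F₁/F₀) = 3834 × 9787/5675 = 6612.0 Mg Hg.
The anomaly ΔM(t) = M(t) − M_∞ decays as ΔM₀·e^(−t/τ) with ΔM₀ = 3834 − 6612.0 = −2778 Mg Hg.
At t = 0.336 yr, e^(−t/τ) = e^(−0.4973) = 0.6081, so ΔM = −1689 Mg Hg and M = 6612.0 − 1689 = 4922.6 Mg Hg.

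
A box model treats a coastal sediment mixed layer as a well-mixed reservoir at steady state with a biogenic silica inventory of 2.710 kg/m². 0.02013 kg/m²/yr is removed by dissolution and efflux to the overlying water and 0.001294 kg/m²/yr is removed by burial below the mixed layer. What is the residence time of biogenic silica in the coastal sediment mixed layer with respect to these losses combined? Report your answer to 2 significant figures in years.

130 yr

Total removal = 0.02013 + 0.001294 = 0.021424 kg/m²/yr.
τ = M / ΣF_out = 2.710 / 0.021424 = 126.5 yr.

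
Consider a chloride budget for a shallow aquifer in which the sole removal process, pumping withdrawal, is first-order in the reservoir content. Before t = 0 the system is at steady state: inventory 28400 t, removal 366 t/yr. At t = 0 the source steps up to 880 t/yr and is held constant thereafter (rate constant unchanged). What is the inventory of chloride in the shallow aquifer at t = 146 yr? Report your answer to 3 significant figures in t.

Residence time τ = M₀/F₀ = 77.60 yr. The eventual steady state is M_∞ = M₀·(F₁/F₀) = 28400 × 880/366 = 68284 t.
The anomaly ΔM(t) = M(t) − M_∞ decays as ΔM₀·e^(−t/τ) with ΔM₀ = 28400 − 68284 = −39880 t.
At t = 146 yr, e^(−t/τ) = e^(−1.882) = 0.1524, so ΔM = −6077 t and M = 68284 − 6077 = 62208 t.

62200 t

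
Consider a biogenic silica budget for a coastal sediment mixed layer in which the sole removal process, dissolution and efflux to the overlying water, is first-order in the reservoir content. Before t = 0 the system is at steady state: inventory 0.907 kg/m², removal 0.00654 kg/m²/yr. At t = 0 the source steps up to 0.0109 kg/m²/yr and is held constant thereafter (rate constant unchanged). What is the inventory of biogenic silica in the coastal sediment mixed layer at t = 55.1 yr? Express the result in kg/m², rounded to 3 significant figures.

τ = M₀/F₀ = 0.907/0.00654 = 138.7 yr; rate constant k = 1/τ.
New steady state M_∞ = F₁/k = F₁·τ = 0.0109 × 138.7 = 1.5117 kg/m².
M(t) = M_∞ + (M₀ − M_∞)·e^(−t/τ); t/τ = 55.1/138.7 = 0.3973, so e^(−t/τ) = 0.6721.
M(t) = 1.5117 − 0.6047 × 0.6721 = 1.1053 kg/m².

1.11 kg/m²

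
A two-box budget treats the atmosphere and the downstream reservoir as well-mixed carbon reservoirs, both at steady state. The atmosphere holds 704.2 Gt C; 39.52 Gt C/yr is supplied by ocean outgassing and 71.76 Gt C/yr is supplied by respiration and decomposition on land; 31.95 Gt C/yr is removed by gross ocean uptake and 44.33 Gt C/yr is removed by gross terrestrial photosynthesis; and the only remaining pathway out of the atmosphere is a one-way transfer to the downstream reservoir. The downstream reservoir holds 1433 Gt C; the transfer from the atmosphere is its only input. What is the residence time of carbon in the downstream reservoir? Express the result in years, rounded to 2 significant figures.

41 yr

Balance the atmosphere: ΣF_in = 39.52 + 71.76 = 111.28 Gt C/yr.
Transfer to the downstream reservoir = ΣF_in − (31.95 + 44.33) = 35.000 Gt C/yr.
At steady state the output of the downstream reservoir equals its input, 35.000 Gt C/yr.
τ = M / F = 1433 / 35.000 = 40.94 yr.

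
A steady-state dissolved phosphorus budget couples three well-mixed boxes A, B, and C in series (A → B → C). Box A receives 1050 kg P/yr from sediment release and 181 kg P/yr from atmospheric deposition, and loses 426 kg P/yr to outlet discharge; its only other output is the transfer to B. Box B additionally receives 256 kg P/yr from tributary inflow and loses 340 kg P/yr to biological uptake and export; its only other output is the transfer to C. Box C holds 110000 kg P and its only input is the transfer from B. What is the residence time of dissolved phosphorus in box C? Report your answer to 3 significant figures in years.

Box A: F(A→B) = (1050 + 181) − 426 = 805.00 kg P/yr.
Box B: F(B→C) = (805.00 + 256) − 340 = 721.00 kg P/yr.
Box C throughput = its input = 721.00 kg P/yr; τ = 110000 / 721.00 = 152.6 yr.

153 yr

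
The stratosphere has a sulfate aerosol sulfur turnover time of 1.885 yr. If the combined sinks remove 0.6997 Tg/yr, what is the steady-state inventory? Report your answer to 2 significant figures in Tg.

1.3 Tg

τ = M/F ⇒ M = τ × F = 1.885 × 0.6997 = 1.319 Tg.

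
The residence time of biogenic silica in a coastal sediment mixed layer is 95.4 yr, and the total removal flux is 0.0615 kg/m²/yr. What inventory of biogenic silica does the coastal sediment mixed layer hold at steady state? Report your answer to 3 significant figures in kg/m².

τ = M/F ⇒ M = τ × F = 95.4 × 0.0615 = 5.867 kg/m².

5.87 kg/m²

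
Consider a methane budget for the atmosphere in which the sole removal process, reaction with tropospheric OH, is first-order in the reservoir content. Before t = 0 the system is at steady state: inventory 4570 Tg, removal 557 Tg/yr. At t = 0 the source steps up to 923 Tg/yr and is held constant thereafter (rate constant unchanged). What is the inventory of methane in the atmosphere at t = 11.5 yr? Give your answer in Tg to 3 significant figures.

The sink rate constant is k = F₀/M₀ = 557/4570 = 0.1219 yr⁻¹.
Solving dM/dt = F₁ − kM with M(0) = M₀ gives M(t) = F₁/k + (M₀ − F₁/k)·e^(−kt).
F₁/k = 923/0.1219 = 7572.9 Tg; kt = 0.1219 × 11.5 = 1.402, e^(−kt) = 0.2462.
M(11.5) = 7572.9 + (4570 − 7572.9) × 0.2462 = 7572.9 − 739.3 = 6833.6 Tg.

6830 Tg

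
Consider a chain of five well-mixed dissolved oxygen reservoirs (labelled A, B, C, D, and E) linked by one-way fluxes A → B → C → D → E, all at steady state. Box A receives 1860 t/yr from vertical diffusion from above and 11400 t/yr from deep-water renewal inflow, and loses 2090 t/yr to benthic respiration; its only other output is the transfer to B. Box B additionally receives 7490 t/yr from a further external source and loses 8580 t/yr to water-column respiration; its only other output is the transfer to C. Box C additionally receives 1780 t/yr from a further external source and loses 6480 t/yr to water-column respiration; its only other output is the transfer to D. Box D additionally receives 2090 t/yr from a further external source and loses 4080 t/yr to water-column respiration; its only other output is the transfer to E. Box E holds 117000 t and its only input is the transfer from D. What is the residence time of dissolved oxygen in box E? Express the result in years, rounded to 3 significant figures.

34.5 yr

Box A: F(A→B) = (1860 + 11400) − 2090 = 11170 t/yr.
Box B: F(B→C) = (11170 + 7490) − 8580 = 10080 t/yr.
Box C: F(C→D) = (10080 + 1780) − 6480 = 5380.0 t/yr.
Box D: F(D→E) = (5380.0 + 2090) − 4080 = 3390.0 t/yr.
Box E throughput = its input = 3390.0 t/yr; τ = 117000 / 3390.0 = 34.51 yr.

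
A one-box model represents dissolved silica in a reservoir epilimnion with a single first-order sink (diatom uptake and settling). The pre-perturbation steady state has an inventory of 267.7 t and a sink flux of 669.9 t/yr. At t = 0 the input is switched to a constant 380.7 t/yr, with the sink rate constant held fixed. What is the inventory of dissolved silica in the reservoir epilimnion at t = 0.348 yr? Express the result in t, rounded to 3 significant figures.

201 t

τ = M₀/F₀ = 267.7/669.9 = 0.3996 yr; rate constant k = 1/τ.
New steady state M_∞ = F₁/k = F₁·τ = 380.7 × 0.3996 = 152.13 t.
M(t) = M_∞ + (M₀ − M_∞)·e^(−t/τ); t/τ = 0.348/0.3996 = 0.8708, so e^(−t/τ) = 0.4186.
M(t) = 152.13 + 115.6 × 0.4186 = 200.51 t.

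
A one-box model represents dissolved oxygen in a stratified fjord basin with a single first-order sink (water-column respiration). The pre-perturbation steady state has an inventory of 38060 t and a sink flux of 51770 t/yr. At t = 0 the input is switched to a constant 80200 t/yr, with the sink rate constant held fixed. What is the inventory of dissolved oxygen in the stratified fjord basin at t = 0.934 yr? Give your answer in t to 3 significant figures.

Residence time τ = M₀/F₀ = 0.7352 yr. The eventual steady state is M_∞ = M₀·(F₁/F₀) = 38060 × 80200/51770 = 58961 t.
The anomaly ΔM(t) = M(t) − M_∞ decays as ΔM₀·e^(−t/τ) with ΔM₀ = 38060 − 58961 = −20900 t.
At t = 0.934 yr, e^(−t/τ) = e^(−1.270) = 0.2807, so ΔM = −5867 t and M = 58961 − 5867 = 53094 t.

53100 t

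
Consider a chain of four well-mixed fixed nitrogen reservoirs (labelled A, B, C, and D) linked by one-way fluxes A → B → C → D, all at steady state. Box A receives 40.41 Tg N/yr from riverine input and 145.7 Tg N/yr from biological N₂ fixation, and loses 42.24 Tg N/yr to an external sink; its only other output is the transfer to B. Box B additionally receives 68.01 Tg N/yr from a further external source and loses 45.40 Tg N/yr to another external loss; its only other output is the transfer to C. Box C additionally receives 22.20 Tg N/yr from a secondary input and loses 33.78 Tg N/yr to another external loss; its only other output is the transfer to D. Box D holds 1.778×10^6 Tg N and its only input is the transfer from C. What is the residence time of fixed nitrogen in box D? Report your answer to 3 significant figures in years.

11500 yr

Box A: F(A→B) = (40.41 + 145.7) − 42.24 = 143.87 Tg N/yr.
Box B: F(B→C) = (143.87 + 68.01) − 45.40 = 166.48 Tg N/yr.
Box C: F(C→D) = (166.48 + 22.20) − 33.78 = 154.90 Tg N/yr.
Box D throughput = its input = 154.90 Tg N/yr; τ = 1.778×10^6 / 154.90 = 11480 yr.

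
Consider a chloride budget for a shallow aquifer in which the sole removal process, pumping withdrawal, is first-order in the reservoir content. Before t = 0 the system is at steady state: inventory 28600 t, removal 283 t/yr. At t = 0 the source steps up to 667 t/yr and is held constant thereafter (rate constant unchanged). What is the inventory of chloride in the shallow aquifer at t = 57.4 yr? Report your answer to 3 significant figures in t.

45400 t

The sink rate constant is k = F₀/M₀ = 283/28600 = 0.009895 yr⁻¹.
Solving dM/dt = F₁ − kM with M(0) = M₀ gives M(t) = F₁/k + (M₀ − F₁/k)·e^(−kt).
F₁/k = 667/0.009895 = 67407 t; kt = 0.009895 × 57.4 = 0.5680, e^(−kt) = 0.5667.
M(57.4) = 67407 + (28600 − 67407) × 0.5667 = 67407 − 21990 = 45416 t.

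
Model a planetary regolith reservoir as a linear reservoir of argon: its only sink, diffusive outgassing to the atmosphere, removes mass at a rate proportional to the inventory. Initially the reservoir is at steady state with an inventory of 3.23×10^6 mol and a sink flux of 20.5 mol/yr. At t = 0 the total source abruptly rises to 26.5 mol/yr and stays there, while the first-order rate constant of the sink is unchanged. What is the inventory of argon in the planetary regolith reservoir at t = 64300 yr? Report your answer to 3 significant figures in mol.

The sink rate constant is k = F₀/M₀ = 20.5/3.23×10^6 = 6.347×10^-6 yr⁻¹.
Solving dM/dt = F₁ − kM with M(0) = M₀ gives M(t) = F₁/k + (M₀ − F₁/k)·e^(−kt).
F₁/k = 26.5/6.347×10^-6 = 4.1754×10^6 mol; kt = 6.347×10^-6 × 64300 = 0.4081, e^(−kt) = 0.6649.
M(64300) = 4.1754×10^6 + (3.23×10^6 − 4.1754×10^6) × 0.6649 = 4.1754×10^6 − 628600 = 3.5468×10^6 mol.

3.55×10^6 mol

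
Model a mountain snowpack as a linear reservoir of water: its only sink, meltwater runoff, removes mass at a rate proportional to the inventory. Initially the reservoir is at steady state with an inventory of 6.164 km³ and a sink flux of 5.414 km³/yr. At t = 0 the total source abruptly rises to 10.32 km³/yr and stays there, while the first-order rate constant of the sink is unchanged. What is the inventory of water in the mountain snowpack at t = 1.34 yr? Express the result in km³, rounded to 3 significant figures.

The sink rate constant is k = F₀/M₀ = 5.414/6.164 = 0.8783 yr⁻¹.
Solving dM/dt = F₁ − kM with M(0) = M₀ gives M(t) = F₁/k + (M₀ − F₁/k)·e^(−kt).
F₁/k = 10.32/0.8783 = 11.750 km³; kt = 0.8783 × 1.34 = 1.177, e^(−kt) = 0.3082.
M(1.34) = 11.750 + (6.164 − 11.750) × 0.3082 = 11.750 − 1.722 = 10.028 km³.

10.0 km³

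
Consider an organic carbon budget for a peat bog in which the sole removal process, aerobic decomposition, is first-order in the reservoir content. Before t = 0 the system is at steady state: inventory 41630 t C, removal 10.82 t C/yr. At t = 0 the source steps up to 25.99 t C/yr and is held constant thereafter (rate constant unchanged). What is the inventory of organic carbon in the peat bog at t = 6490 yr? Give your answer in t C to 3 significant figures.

89200 t C

τ = M₀/F₀ = 41630/10.82 = 3848 yr; rate constant k = 1/τ.
New steady state M_∞ = F₁/k = F₁·τ = 25.99 × 3848 = 99997 t C.
M(t) = M_∞ + (M₀ − M_∞)·e^(−t/τ); t/τ = 6490/3848 = 1.687, so e^(−t/τ) = 0.1851.
M(t) = 99997 − 58370 × 0.1851 = 89192 t C.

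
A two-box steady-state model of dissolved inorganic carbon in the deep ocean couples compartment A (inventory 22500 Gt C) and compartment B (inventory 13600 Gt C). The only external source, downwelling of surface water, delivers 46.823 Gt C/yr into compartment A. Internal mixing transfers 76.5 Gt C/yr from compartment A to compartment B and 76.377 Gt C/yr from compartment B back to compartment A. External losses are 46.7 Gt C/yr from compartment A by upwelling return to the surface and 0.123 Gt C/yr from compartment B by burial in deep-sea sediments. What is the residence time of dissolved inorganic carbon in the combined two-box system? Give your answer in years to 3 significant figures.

771 yr

Treat the two boxes together as one reservoir: the mixing fluxes between them are internal recycling, so τ = ΣM / Σ(external losses).
M_total = 22500 + 13600 = 36100 Gt C.
ΣF_external_out = 46.7 + 0.123 = 46.823 Gt C/yr.
τ = M_total / ΣF_ext = 36100 / 46.823 = 771.0 yr.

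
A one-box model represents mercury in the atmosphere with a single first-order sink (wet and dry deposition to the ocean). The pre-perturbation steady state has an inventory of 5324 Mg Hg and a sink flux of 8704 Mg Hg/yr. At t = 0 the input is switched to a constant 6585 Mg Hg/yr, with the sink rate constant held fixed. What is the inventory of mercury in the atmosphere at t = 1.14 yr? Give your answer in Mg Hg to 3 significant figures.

4230 Mg Hg

The sink rate constant is k = F₀/M₀ = 8704/5324 = 1.635 yr⁻¹.
Solving dM/dt = F₁ − kM with M(0) = M₀ gives M(t) = F₁/k + (M₀ − F₁/k)·e^(−kt).
F₁/k = 6585/1.635 = 4027.9 Mg Hg; kt = 1.635 × 1.14 = 1.864, e^(−kt) = 0.1551.
M(1.14) = 4027.9 + (5324 − 4027.9) × 0.1551 = 4027.9 + 201.0 = 4228.9 Mg Hg.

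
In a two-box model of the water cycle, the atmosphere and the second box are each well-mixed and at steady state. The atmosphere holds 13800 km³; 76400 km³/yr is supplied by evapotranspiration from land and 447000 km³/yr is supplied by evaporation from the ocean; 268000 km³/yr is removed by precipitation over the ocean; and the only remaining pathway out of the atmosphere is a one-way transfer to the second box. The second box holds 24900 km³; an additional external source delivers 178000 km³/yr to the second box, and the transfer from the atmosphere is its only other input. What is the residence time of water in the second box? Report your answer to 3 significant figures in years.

0.0575 yr

Balance the atmosphere: ΣF_in = 76400 + 447000 = 523400 km³/yr.
Transfer to the second box = ΣF_in − (268000) = 255400 km³/yr.
Total input to the second box = 255400 + 178000 = 433400 km³/yr; at steady state this equals its total output.
τ = M / F = 24900 / 433400 = 0.05745 yr.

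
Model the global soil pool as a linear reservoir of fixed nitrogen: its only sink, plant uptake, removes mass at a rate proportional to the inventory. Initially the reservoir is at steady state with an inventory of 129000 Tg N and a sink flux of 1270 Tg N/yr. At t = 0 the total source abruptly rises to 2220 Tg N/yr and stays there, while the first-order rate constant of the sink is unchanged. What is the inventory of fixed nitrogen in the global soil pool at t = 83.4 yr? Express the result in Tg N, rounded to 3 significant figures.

τ = M₀/F₀ = 129000/1270 = 101.6 yr; rate constant k = 1/τ.
New steady state M_∞ = F₁/k = F₁·τ = 2220 × 101.6 = 225500 Tg N.
M(t) = M_∞ + (M₀ − M_∞)·e^(−t/τ); t/τ = 83.4/101.6 = 0.8211, so e^(−t/τ) = 0.4400.
M(t) = 225500 − 96500 × 0.4400 = 183040 Tg N.

183000 Tg N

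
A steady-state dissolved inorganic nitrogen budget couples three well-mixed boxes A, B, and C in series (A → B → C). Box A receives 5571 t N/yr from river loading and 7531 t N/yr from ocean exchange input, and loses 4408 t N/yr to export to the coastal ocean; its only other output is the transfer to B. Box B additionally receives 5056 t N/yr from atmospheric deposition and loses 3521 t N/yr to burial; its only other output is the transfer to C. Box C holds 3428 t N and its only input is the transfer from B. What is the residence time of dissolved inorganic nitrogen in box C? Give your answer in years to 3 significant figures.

0.335 yr

Box A: F(A→B) = (5571 + 7531) − 4408 = 8694.0 t N/yr.
Box B: F(B→C) = (8694.0 + 5056) − 3521 = 10229 t N/yr.
Box C throughput = its input = 10229 t N/yr; τ = 3428 / 10229 = 0.3351 yr.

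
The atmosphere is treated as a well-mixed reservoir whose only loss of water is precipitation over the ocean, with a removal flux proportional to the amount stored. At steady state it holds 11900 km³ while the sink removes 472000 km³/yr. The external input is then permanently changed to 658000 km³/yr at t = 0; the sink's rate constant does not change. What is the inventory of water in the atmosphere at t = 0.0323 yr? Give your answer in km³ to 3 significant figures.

Residence time τ = M₀/F₀ = 0.02521 yr. The eventual steady state is M_∞ = M₀·(F₁/F₀) = 11900 × 658000/472000 = 16589 km³.
The anomaly ΔM(t) = M(t) − M_∞ decays as ΔM₀·e^(−t/τ) with ΔM₀ = 11900 − 16589 = −4689 km³.
At t = 0.0323 yr, e^(−t/τ) = e^(−1.281) = 0.2777, so ΔM = −1302 km³ and M = 16589 − 1302 = 15287 km³.

15300 km³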